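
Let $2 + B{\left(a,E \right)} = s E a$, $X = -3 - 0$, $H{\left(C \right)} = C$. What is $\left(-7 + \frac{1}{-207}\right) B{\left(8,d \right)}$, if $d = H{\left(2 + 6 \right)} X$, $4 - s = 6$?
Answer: $- \frac{553900}{207} \approx -2675.8$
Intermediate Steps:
$s = -2$ ($s = 4 - 6 = -2$)
$X = -3$ ($X = -3 + 0 = -3$)
$d = -24$ ($d = \left(2 + 6\right) \left(-3\right) = 8 \left(-3\right) = -24$)
$B{\left(a,E \right)} = -2 - 2 E a$ ($B{\left(a,E \right)} = -2 + - 2 E a = -2 - 2 E a$)
$\left(-7 + \frac{1}{-207}\right) B{\left(8,d \right)} = \left(-7 + \frac{1}{-207}\right) \left(-2 - \left(-48\right) 8\right) = \left(-7 - \frac{1}{207}\right) \left(-2 + 384\right) = \left(- \frac{1450}{207}\right) 382 = - \frac{553900}{207}$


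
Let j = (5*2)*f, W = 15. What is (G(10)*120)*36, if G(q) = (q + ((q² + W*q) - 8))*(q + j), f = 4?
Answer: 54432000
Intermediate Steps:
j = 40 (j = (5*2)*4 = 10*4 = 40)
G(q) = (40 + q)*(-8 + q² + 16*q) (G(q) = (q + ((q² + 15*q) - 8))*(q + 40) = (q + (-8 + q² + 15*q))*(40 + q) = (-8 + q² + 16*q)*(40 + q) = (40 + q)*(-8 + q² + 16*q))
(G(10)*120)*36 = ((-320 + 10³ + 56*10² + 632*10)*120)*36 = ((-320 + 1000 + 56*100 + 6320)*120)*36 = ((-320 + 1000 + 5600 + 6320)*120)*36 = (12600*120)*36 = 1512000*36 = 54432000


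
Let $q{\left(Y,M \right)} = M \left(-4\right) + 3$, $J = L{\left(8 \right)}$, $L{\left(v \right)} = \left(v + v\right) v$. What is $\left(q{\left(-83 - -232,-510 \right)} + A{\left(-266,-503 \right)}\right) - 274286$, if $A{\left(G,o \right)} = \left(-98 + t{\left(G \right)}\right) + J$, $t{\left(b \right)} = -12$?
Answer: $-272225$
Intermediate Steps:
$L{\left(v \right)} = 2 v^{2}$ ($L{\left(v \right)} = 2 v v = 2 v^{2}$)
$J = 128$ ($J = 2 \cdot 8^{2} = 2 \cdot 64 = 128$)
$q{\left(Y,M \right)} = 3 - 4 M$ ($q{\left(Y,M \right)} = - 4 M + 3 = 3 - 4 M$)
$A{\left(G,o \right)} = 18$ ($A{\left(G,o \right)} = \left(-98 - 12\right) + 128 = -110 + 128 = 18$)
$\left(q{\left(-83 - -232,-510 \right)} + A{\left(-266,-503 \right)}\right) - 274286 = \left(\left(3 - -2040\right) + 18\right) - 274286 = \left(\left(3 + 2040\right) + 18\right) - 274286 = \left(2043 + 18\right) - 274286 = 2061 - 274286 = -272225$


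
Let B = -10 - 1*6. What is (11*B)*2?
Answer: -352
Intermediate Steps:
B = -16 (B = -10 - 6 = -16)
(11*B)*2 = (11*(-16))*2 = -176*2 = -352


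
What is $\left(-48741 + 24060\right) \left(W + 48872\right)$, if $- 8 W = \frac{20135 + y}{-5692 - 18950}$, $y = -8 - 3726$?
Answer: $- \frac{26420865137137}{21904} \approx -1.2062 \cdot 10^{9}$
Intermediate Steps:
$y = -3734$ ($y = -8 - 3726 = -3734$)
$W = \frac{5467}{65712}$ ($W = - \frac{\left(20135 - 3734\right) \frac{1}{-5692 - 18950}}{8} = - \frac{16401 \frac{1}{-24642}}{8} = - \frac{16401 \left(- \frac{1}{24642}\right)}{8} = \left(- \frac{1}{8}\right) \left(- \frac{5467}{8214}\right) = \frac{5467}{65712} \approx 0.083196$)
$\left(-48741 + 24060\right) \left(W + 48872\right) = \left(-48741 + 24060\right) \left(\frac{5467}{65712} + 48872\right) = \left(-24681\right) \frac{3211482331}{65712} = - \frac{26420865137137}{21904}$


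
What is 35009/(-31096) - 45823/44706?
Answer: -115000937/53468376 ≈ -2.1508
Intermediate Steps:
35009/(-31096) - 45823/44706 = 35009*(-1/31096) - 45823*1/44706 = -2693/2392 - 45823/44706 = -115000937/53468376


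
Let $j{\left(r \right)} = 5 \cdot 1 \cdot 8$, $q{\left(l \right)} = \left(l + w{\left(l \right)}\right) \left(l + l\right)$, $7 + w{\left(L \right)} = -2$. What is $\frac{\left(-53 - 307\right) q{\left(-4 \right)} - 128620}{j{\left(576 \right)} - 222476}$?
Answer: $\frac{41515}{55609} \approx 0.74655$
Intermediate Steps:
$w{\left(L \right)} = -9$ ($w{\left(L \right)} = -7 - 2 = -9$)
$q{\left(l \right)} = 2 l \left(-9 + l\right)$ ($q{\left(l \right)} = \left(l - 9\right) \left(l + l\right) = \left(-9 + l\right) 2 l = 2 l \left(-9 + l\right)$)
$j{\left(r \right)} = 40$ ($j{\left(r \right)} = 5 \cdot 8 = 40$)
$\frac{\left(-53 - 307\right) q{\left(-4 \right)} - 128620}{j{\left(576 \right)} - 222476} = \frac{\left(-53 - 307\right) 2 \left(-4\right) \left(-9 - 4\right) - 128620}{40 - 222476} = \frac{- 360 \cdot 2 \left(-4\right) \left(-13\right) - 128620}{-222436} = \left(\left(-360\right) 104 - 128620\right) \left(- \frac{1}{222436}\right) = \left(-37440 - 128620\right) \left(- \frac{1}{222436}\right) = \left(-166060\right) \left(- \frac{1}{222436}\right) = \frac{41515}{55609}$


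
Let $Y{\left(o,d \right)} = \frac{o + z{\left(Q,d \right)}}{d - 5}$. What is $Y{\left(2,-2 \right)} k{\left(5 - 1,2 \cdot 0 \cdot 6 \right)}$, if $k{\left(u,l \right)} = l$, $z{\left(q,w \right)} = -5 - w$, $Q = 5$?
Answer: $0$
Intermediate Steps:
$Y{\left(o,d \right)} = \frac{-5 + o - d}{-5 + d}$ ($Y{\left(o,d \right)} = \frac{o - \left(5 + d\right)}{d - 5} = \frac{-5 + o - d}{-5 + d}$)
$Y{\left(2,-2 \right)} k{\left(5 - 1,2 \cdot 0 \cdot 6 \right)} = \frac{-5 + 2 - -2}{-5 - 2} \cdot 2 \cdot 0 \cdot 6 = \frac{-5 + 2 + 2}{-7} \cdot 0 \cdot 6 = \left(- \frac{1}{7}\right) \left(-1\right) 0 = \frac{1}{7} \cdot 0 = 0$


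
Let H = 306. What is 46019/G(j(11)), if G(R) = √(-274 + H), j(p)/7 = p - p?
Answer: 46019*√2/8 ≈ 8135.1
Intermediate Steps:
j(p) = 0 (j(p) = 7*(p - p) = 7*0 = 0)
G(R) = 4*√2 (G(R) = √(-274 + 306) = √32 = 4*√2)
46019/G(j(11)) = 46019/((4*√2)) = 46019*(√2/8) = 46019*√2/8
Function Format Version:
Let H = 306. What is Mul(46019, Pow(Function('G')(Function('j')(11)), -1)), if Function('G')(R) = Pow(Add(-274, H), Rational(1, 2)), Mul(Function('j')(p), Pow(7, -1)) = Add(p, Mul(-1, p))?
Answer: Mul(Rational(46019, 8), Pow(2, Rational(1, 2))) ≈ 8135.1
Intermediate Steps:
Function('j')(p) = 0 (Function('j')(p) = Mul(7, Add(p, Mul(-1, p))) = Mul(7, 0) = 0)
Function('G')(R) = Mul(4, Pow(2, Rational(1, 2))) (Function('G')(R) = Pow(Add(-274, 306), Rational(1, 2)) = Pow(32, Rational(1, 2)) = Mul(4, Pow(2, Rational(1, 2))))
Mul(46019, Pow(Function('G')(Function('j')(11)), -1)) = Mul(46019, Pow(Mul(4, Pow(2, Rational(1, 2))), -1)) = Mul(46019, Mul(Rational(1, 8), Pow(2, Rational(1, 2)))) = Mul(Rational(46019, 8), Pow(2, Rational(1, 2)))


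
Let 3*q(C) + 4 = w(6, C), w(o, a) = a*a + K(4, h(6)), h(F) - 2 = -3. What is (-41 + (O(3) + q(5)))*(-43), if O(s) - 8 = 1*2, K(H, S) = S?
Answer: 3139/3 ≈ 1046.3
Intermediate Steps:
h(F) = -1 (h(F) = 2 - 3 = -1)
O(s) = 10 (O(s) = 8 + 1*2 = 8 + 2 = 10)
w(o, a) = -1 + a² (w(o, a) = a*a - 1 = a² - 1 = -1 + a²)
q(C) = -5/3 + C²/3 (q(C) = -4/3 + (-1 + C²)/3 = -4/3 + (-⅓ + C²/3) = -5/3 + C²/3)
(-41 + (O(3) + q(5)))*(-43) = (-41 + (10 + (-5/3 + (⅓)*5²)))*(-43) = (-41 + (10 + (-5/3 + (⅓)*25)))*(-43) = (-41 + (10 + (-5/3 + 25/3)))*(-43) = (-41 + (10 + 20/3))*(-43) = (-41 + 50/3)*(-43) = -73/3*(-43) = 3139/3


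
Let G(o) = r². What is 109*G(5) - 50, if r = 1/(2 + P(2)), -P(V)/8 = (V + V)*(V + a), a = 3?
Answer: -1248091/24964 ≈ -49.996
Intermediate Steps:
P(V) = -16*V*(3 + V) (P(V) = -8*(V + V)*(V + 3) = -8*2*V*(3 + V) = -16*V*(3 + V))
r = -1/158 (r = 1/(2 - 16*2*(3 + 2)) = 1/(2 - 16*2*5) = 1/(2 - 160) = 1/(-158) = -1/158 ≈ -0.0063291)
G(o) = 1/24964 (G(o) = (-1/158)² = 1/24964)
109*G(5) - 50 = 109*(1/24964) - 50 = 109/24964 - 50 = -1248091/24964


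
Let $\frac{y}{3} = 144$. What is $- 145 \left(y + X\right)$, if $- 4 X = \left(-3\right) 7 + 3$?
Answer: $- \frac{126585}{2} \approx -63293.0$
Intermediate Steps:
$y = 432$ ($y = 3 \cdot 144 = 432$)
$X = \frac{9}{2}$ ($X = - \frac{\left(-3\right) 7 + 3}{4} = - \frac{-21 + 3}{4} = \left(- \frac{1}{4}\right) \left(-18\right) = \frac{9}{2} \approx 4.5$)
$- 145 \left(y + X\right) = - 145 \left(432 + \frac{9}{2}\right) = \left(-145\right) \frac{873}{2} = - \frac{126585}{2}$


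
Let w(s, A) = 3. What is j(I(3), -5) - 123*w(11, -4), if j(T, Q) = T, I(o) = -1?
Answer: -370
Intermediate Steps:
j(I(3), -5) - 123*w(11, -4) = -1 - 123*3 = -1 - 369 = -370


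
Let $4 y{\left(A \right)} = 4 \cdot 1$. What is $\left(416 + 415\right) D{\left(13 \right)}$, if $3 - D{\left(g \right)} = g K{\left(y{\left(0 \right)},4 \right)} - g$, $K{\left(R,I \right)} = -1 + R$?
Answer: $13296$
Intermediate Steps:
$y{\left(A \right)} = 1$ ($y{\left(A \right)} = \frac{4 \cdot 1}{4} = \frac{1}{4} \cdot 4 = 1$)
$D{\left(g \right)} = 3 + g$ ($D{\left(g \right)} = 3 - \left(g \left(-1 + 1\right) - g\right) = 3 - \left(g 0 - g\right) = 3 - \left(0 - g\right) = 3 - - g = 3 + g$)
$\left(416 + 415\right) D{\left(13 \right)} = \left(416 + 415\right) \left(3 + 13\right) = 831 \cdot 16 = 13296$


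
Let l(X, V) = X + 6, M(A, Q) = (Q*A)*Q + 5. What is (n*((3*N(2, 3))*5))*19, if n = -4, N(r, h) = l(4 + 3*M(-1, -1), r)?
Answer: -25080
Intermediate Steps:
M(A, Q) = 5 + A*Q**2 (M(A, Q) = (A*Q)*Q + 5 = A*Q**2 + 5 = 5 + A*Q**2)
l(X, V) = 6 + X
N(r, h) = 22 (N(r, h) = 6 + (4 + 3*(5 - 1*(-1)**2)) = 6 + (4 + 3*(5 - 1*1)) = 6 + (4 + 3*(5 - 1)) = 6 + (4 + 3*4) = 6 + (4 + 12) = 6 + 16 = 22)
(n*((3*N(2, 3))*5))*19 = -4*3*22*5*19 = -264*5*19 = -4*330*19 = -1320*19 = -25080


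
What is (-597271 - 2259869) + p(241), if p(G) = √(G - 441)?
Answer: -2857140 + 10*I*√2 ≈ -2.8571e+6 + 14.142*I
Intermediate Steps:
p(G) = √(-441 + G)
(-597271 - 2259869) + p(241) = (-597271 - 2259869) + √(-441 + 241) = -2857140 + √(-200) = -2857140 + 10*I*√2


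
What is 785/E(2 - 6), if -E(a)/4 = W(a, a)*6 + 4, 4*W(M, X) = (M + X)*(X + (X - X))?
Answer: -785/208 ≈ -3.7740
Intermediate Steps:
W(M, X) = X*(M + X)/4 (W(M, X) = ((M + X)*(X + (X - X)))/4 = ((M + X)*(X + 0))/4 = ((M + X)*X)/4 = (X*(M + X))/4 = X*(M + X)/4)
E(a) = -16 - 12*a**2 (E(a) = -4*((a*(a + a)/4)*6 + 4) = -4*((a*(2*a)/4)*6 + 4) = -4*((a**2/2)*6 + 4) = -4*(3*a**2 + 4) = -4*(4 + 3*a**2) = -16 - 12*a**2)
785/E(2 - 6) = 785/(-16 - 12*(2 - 6)**2) = 785/(-16 - 12*(-4)**2) = 785/(-16 - 12*16) = 785/(-16 - 192) = 785/(-208) = 785*(-1/208) = -785/208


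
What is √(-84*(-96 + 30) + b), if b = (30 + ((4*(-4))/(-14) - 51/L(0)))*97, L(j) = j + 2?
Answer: √1193906/14 ≈ 78.047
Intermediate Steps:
L(j) = 2 + j
b = 7663/14 (b = (30 + ((4*(-4))/(-14) - 51/(2 + 0)))*97 = (30 + (-16*(-1/14) - 51/2))*97 = (30 + (8/7 - 51*½))*97 = (30 + (8/7 - 51/2))*97 = (30 - 341/14)*97 = (79/14)*97 = 7663/14 ≈ 547.36)
√(-84*(-96 + 30) + b) = √(-84*(-96 + 30) + 7663/14) = √(-84*(-66) + 7663/14) = √(5544 + 7663/14) = √(85279/14) = √1193906/14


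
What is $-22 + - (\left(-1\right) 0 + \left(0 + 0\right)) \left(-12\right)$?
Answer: $-22$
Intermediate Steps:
$-22 + - (\left(-1\right) 0 + \left(0 + 0\right)) \left(-12\right) = -22 + - (0 + 0) \left(-12\right) = -22 + \left(-1\right) 0 \left(-12\right) = -22 + 0 \left(-12\right) = -22 + 0 = -22$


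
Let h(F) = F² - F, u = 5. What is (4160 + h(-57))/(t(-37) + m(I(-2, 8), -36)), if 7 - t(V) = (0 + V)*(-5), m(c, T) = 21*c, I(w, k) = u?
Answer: -7466/73 ≈ -102.27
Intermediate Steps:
I(w, k) = 5
t(V) = 7 + 5*V (t(V) = 7 - (0 + V)*(-5) = 7 - V*(-5) = 7 - (-5)*V = 7 + 5*V)
(4160 + h(-57))/(t(-37) + m(I(-2, 8), -36)) = (4160 - 57*(-1 - 57))/((7 + 5*(-37)) + 21*5) = (4160 - 57*(-58))/((7 - 185) + 105) = (4160 + 3306)/(-178 + 105) = 7466/(-73) = 7466*(-1/73) = -7466/73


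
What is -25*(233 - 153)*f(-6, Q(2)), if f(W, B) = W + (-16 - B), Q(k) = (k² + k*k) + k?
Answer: 64000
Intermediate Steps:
Q(k) = k + 2*k² (Q(k) = (k² + k²) + k = 2*k² + k = k + 2*k²)
f(W, B) = -16 + W - B
-25*(233 - 153)*f(-6, Q(2)) = -25*(233 - 153)*(-16 - 6 - 2*(1 + 2*2)) = -2000*(-16 - 6 - 2*(1 + 4)) = -2000*(-16 - 6 - 2*5) = -2000*(-16 - 6 - 1*10) = -2000*(-16 - 6 - 10) = -2000*(-32) = -25*(-2560) = 64000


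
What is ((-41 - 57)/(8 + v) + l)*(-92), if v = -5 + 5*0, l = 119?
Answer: -23828/3 ≈ -7942.7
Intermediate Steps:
v = -5 (v = -5 + 0 = -5)
((-41 - 57)/(8 + v) + l)*(-92) = ((-41 - 57)/(8 - 5) + 119)*(-92) = (-98/3 + 119)*(-92) = (259/3)*(-92) = -23828/3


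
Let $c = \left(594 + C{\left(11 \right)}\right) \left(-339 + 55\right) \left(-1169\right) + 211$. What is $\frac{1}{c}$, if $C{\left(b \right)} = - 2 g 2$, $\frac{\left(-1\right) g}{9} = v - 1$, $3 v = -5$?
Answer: $\frac{1}{165334219} \approx 6.0484 \cdot 10^{-9}$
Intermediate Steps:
$v = - \frac{5}{3}$ ($v = \frac{1}{3} \left(-5\right) = - \frac{5}{3} \approx -1.6667$)
$g = 24$ ($g = - 9 \left(- \frac{5}{3} - 1\right) = \left(-9\right) \left(- \frac{8}{3}\right) = 24$)
$C{\left(b \right)} = -96$ ($C{\left(b \right)} = \left(-2\right) 24 \cdot 2 = \left(-48\right) 2 = -96$)
$c = 165334219$ ($c = \left(594 - 96\right) \left(-339 + 55\right) \left(-1169\right) + 211 = 498 \left(-284\right) \left(-1169\right) + 211 = \left(-141432\right) \left(-1169\right) + 211 = 165334008 + 211 = 165334219$)
$\frac{1}{c} = \frac{1}{165334219}$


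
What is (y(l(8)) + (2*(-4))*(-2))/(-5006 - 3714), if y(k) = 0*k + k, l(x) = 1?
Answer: -17/8720 ≈ -0.0019495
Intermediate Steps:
y(k) = k (y(k) = 0 + k = k)
(y(l(8)) + (2*(-4))*(-2))/(-5006 - 3714) = (1 + (2*(-4))*(-2))/(-5006 - 3714) = (1 - 8*(-2))/(-8720) = (1 + 16)*(-1/8720) = 17*(-1/8720) = -17/8720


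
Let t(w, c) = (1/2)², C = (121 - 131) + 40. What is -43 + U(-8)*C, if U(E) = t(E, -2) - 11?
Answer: -731/2 ≈ -365.50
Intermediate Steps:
C = 30 (C = -10 + 40 = 30)
t(w, c) = ¼ (t(w, c) = (½)² = ¼)
U(E) = -43/4 (U(E) = ¼ - 11 = -43/4)
-43 + U(-8)*C = -43 - 43/4*30 = -43 - 645/2 = -731/2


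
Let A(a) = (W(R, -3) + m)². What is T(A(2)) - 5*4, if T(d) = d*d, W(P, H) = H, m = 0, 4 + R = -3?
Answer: 61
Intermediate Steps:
R = -7 (R = -4 - 3 = -7)
A(a) = 9 (A(a) = (-3 + 0)² = (-3)² = 9)
T(d) = d²
T(A(2)) - 5*4 = 9² - 5*4 = 81 - 20 = 61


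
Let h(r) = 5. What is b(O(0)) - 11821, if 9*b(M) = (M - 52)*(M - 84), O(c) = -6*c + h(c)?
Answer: -102676/9 ≈ -11408.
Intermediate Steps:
O(c) = 5 - 6*c (O(c) = -6*c + 5 = 5 - 6*c)
b(M) = (-84 + M)*(-52 + M)/9 (b(M) = ((M - 52)*(M - 84))/9 = ((-52 + M)*(-84 + M))/9 = ((-84 + M)*(-52 + M))/9 = (-84 + M)*(-52 + M)/9)
b(O(0)) - 11821 = (1456/3 - 136*(5 - 6*0)/9 + (5 - 6*0)²/9) - 11821 = (1456/3 - 136*(5 + 0)/9 + (5 + 0)²/9) - 11821 = (1456/3 - 136/9*5 + (⅑)*5²) - 11821 = (1456/3 - 680/9 + (⅑)*25) - 11821 = (1456/3 - 680/9 + 25/9) - 11821 = 3713/9 - 11821 = -102676/9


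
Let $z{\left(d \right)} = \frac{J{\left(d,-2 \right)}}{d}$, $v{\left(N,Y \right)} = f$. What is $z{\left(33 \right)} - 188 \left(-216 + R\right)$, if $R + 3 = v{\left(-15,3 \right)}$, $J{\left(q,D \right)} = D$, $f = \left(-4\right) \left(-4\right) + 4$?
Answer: $\frac{1234594}{33} \approx 37412.0$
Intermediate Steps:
$f = 20$ ($f = 16 + 4 = 20$)
$v{\left(N,Y \right)} = 20$
$z{\left(d \right)} = - \frac{2}{d}$
$R = 17$ ($R = -3 + 20 = 17$)
$z{\left(33 \right)} - 188 \left(-216 + R\right) = - \frac{2}{33} - 188 \left(-216 + 17\right) = \left(-2\right) \frac{1}{33} - 188 \left(-199\right) = - \frac{2}{33} - -37412 = - \frac{2}{33} + 37412 = \frac{1234594}{33}$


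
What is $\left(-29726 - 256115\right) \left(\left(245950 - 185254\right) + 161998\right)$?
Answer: $-63655075654$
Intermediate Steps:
$\left(-29726 - 256115\right) \left(\left(245950 - 185254\right) + 161998\right) = - 285841 \left(60696 + 161998\right) = \left(-285841\right) 222694 = -63655075654$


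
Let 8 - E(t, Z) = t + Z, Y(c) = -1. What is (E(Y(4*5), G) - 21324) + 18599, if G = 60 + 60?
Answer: -2836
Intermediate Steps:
G = 120
E(t, Z) = 8 - Z - t (E(t, Z) = 8 - (t + Z) = 8 - (Z + t) = 8 + (-Z - t) = 8 - Z - t)
(E(Y(4*5), G) - 21324) + 18599 = ((8 - 1*120 - 1*(-1)) - 21324) + 18599 = ((8 - 120 + 1) - 21324) + 18599 = (-111 - 21324) + 18599 = -21435 + 18599 = -2836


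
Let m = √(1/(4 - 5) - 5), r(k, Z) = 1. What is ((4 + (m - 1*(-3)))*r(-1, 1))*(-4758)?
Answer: -33306 - 4758*I*√6 ≈ -33306.0 - 11655.0*I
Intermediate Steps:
m = I*√6 (m = √(1/(-1) - 5) = √(-1 - 5) = √(-6) = I*√6 ≈ 2.4495*I)
((4 + (m - 1*(-3)))*r(-1, 1))*(-4758) = ((4 + (I*√6 - 1*(-3)))*1)*(-4758) = ((4 + (I*√6 + 3))*1)*(-4758) = ((4 + (3 + I*√6))*1)*(-4758) = ((7 + I*√6)*1)*(-4758) = (7 + I*√6)*(-4758) = -33306 - 4758*I*√6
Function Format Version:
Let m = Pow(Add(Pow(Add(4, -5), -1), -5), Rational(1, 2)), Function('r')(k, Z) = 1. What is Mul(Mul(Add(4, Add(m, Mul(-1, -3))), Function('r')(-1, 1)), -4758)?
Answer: Add(-33306, Mul(-4758, I, Pow(6, Rational(1, 2)))) ≈ Add(-33306., Mul(-11655., I))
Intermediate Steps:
m = Mul(I, Pow(6, Rational(1, 2))) (m = Pow(Add(Pow(-1, -1), -5), Rational(1, 2)) = Pow(Add(-1, -5), Rational(1, 2)) = Pow(-6, Rational(1, 2)) = Mul(I, Pow(6, Rational(1, 2))) ≈ Mul(2.4495, I))
Mul(Mul(Add(4, Add(m, Mul(-1, -3))), Function('r')(-1, 1)), -4758) = Mul(Mul(Add(4, Add(Mul(I, Pow(6, Rational(1, 2))), Mul(-1, -3))), 1), -4758) = Mul(Mul(Add(4, Add(Mul(I, Pow(6, Rational(1, 2))), 3)), 1), -4758) = Mul(Mul(Add(4, Add(3, Mul(I, Pow(6, Rational(1, 2))))), 1), -4758) = Mul(Mul(Add(7, Mul(I, Pow(6, Rational(1, 2)))), 1), -4758) = Mul(Add(7, Mul(I, Pow(6, Rational(1, 2)))), -4758) = Add(-33306, Mul(-4758, I, Pow(6, Rational(1, 2))))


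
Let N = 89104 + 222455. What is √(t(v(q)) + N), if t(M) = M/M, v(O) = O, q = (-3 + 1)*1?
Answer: 2*√77890 ≈ 558.18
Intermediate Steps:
q = -2 (q = -2*1 = -2)
t(M) = 1
N = 311559
√(t(v(q)) + N) = √(1 + 311559) = √311560 = 2*√77890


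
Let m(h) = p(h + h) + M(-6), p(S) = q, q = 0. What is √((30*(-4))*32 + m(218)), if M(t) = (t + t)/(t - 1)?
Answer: 2*I*√47019/7 ≈ 61.954*I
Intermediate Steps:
M(t) = 2*t/(-1 + t) (M(t) = (2*t)/(-1 + t) = 2*t/(-1 + t))
p(S) = 0
m(h) = 12/7 (m(h) = 0 + 2*(-6)/(-1 - 6) = 0 + 2*(-6)/(-7) = 0 + 2*(-6)*(-⅐) = 0 + 12/7 = 12/7)
√((30*(-4))*32 + m(218)) = √((30*(-4))*32 + 12/7) = √(-120*32 + 12/7) = √(-3840 + 12/7) = √(-26868/7) = 2*I*√47019/7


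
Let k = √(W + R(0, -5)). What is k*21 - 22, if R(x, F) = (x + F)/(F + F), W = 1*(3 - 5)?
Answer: -22 + 21*I*√6/2 ≈ -22.0 + 25.72*I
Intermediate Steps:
W = -2 (W = 1*(-2) = -2)
R(x, F) = (F + x)/(2*F) (R(x, F) = (F + x)/((2*F)) = (F + x)*(1/(2*F)) = (F + x)/(2*F))
k = I*√6/2 (k = √(-2 + (½)*(-5 + 0)/(-5)) = √(-2 + (½)*(-⅕)*(-5)) = √(-2 + ½) = √(-3/2) = I*√6/2 ≈ 1.2247*I)
k*21 - 22 = (I*√6/2)*21 - 22 = 21*I*√6/2 - 22 = -22 + 21*I*√6/2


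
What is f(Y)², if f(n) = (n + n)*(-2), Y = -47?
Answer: 35344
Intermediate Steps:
f(n) = -4*n (f(n) = (2*n)*(-2) = -4*n)
f(Y)² = (-4*(-47))² = 188² = 35344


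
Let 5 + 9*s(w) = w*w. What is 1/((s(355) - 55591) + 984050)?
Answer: 9/8482151 ≈ 1.0611e-6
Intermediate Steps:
s(w) = -5/9 + w²/9 (s(w) = -5/9 + (w*w)/9 = -5/9 + w²/9)
1/((s(355) - 55591) + 984050) = 1/(((-5/9 + (⅑)*355²) - 55591) + 984050) = 1/(((-5/9 + (⅑)*126025) - 55591) + 984050) = 1/(((-5/9 + 126025/9) - 55591) + 984050) = 1/((126020/9 - 55591) + 984050) = 1/(-374299/9 + 984050) = 1/(8482151/9) = 9/8482151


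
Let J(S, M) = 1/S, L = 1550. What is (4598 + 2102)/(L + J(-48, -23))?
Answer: 321600/74399 ≈ 4.3226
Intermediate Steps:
(4598 + 2102)/(L + J(-48, -23)) = (4598 + 2102)/(1550 + 1/(-48)) = 6700/(1550 - 1/48) = 6700/(74399/48) = 6700*(48/74399) = 321600/74399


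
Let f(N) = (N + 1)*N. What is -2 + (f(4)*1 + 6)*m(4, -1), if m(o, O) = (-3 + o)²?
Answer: 24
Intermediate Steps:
f(N) = N*(1 + N) (f(N) = (1 + N)*N = N*(1 + N))
-2 + (f(4)*1 + 6)*m(4, -1) = -2 + ((4*(1 + 4))*1 + 6)*(-3 + 4)² = -2 + ((4*5)*1 + 6)*1² = -2 + (20*1 + 6)*1 = -2 + (20 + 6)*1 = -2 + 26*1 = -2 + 26 = 24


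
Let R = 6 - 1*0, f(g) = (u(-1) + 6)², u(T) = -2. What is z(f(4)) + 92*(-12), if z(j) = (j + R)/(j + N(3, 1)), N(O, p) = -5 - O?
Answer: -4405/4 ≈ -1101.3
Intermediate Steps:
f(g) = 16 (f(g) = (-2 + 6)² = 4² = 16)
R = 6 (R = 6 + 0 = 6)
z(j) = (6 + j)/(-8 + j) (z(j) = (j + 6)/(j + (-5 - 1*3)) = (6 + j)/(j + (-5 - 3)) = (6 + j)/(j - 8) = (6 + j)/(-8 + j))
z(f(4)) + 92*(-12) = (6 + 16)/(-8 + 16) + 92*(-12) = 22/8 - 1104 = (⅛)*22 - 1104 = 11/4 - 1104 = -4405/4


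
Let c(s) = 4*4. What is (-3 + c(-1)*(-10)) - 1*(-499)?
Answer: 336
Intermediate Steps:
c(s) = 16
(-3 + c(-1)*(-10)) - 1*(-499) = (-3 + 16*(-10)) - 1*(-499) = (-3 - 160) + 499 = -163 + 499 = 336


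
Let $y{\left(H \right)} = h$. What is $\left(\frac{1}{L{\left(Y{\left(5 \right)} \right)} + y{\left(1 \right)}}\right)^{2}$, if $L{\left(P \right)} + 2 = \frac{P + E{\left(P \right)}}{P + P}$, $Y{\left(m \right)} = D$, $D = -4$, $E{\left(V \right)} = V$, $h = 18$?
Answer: $\frac{1}{289} \approx 0.0034602$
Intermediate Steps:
$Y{\left(m \right)} = -4$
$L{\left(P \right)} = -1$ ($L{\left(P \right)} = -2 + \frac{P + P}{P + P} = -2 + \frac{2 P}{2 P} = -2 + 2 P \frac{1}{2 P} = -2 + 1 = -1$)
$y{\left(H \right)} = 18$
$\left(\frac{1}{L{\left(Y{\left(5 \right)} \right)} + y{\left(1 \right)}}\right)^{2} = \left(\frac{1}{-1 + 18}\right)^{2} = \left(\frac{1}{17}\right)^{2} = \frac{1}{289}$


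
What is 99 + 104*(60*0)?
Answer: 99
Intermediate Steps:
99 + 104*(60*0) = 99 + 104*0 = 99 + 0 = 99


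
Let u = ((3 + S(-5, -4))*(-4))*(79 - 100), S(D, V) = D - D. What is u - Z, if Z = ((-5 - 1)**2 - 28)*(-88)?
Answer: 956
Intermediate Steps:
S(D, V) = 0
Z = -704 (Z = ((-6)**2 - 28)*(-88) = (36 - 28)*(-88) = 8*(-88) = -704)
u = 252 (u = ((3 + 0)*(-4))*(79 - 100) = (3*(-4))*(-21) = -12*(-21) = 252)
u - Z = 252 - 1*(-704) = 252 + 704 = 956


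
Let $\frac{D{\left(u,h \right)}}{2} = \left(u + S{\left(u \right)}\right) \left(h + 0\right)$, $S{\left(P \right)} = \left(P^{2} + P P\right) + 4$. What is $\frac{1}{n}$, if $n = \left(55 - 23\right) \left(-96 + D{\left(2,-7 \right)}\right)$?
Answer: $- \frac{1}{9344} \approx -0.00010702$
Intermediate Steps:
$S{\left(P \right)} = 4 + 2 P^{2}$ ($S{\left(P \right)} = \left(P^{2} + P^{2}\right) + 4 = 2 P^{2} + 4 = 4 + 2 P^{2}$)
$D{\left(u,h \right)} = 2 h \left(4 + u + 2 u^{2}\right)$ ($D{\left(u,h \right)} = 2 \left(u + \left(4 + 2 u^{2}\right)\right) \left(h + 0\right) = 2 \left(4 + u + 2 u^{2}\right) h = 2 h \left(4 + u + 2 u^{2}\right)$)
$n = -9344$ ($n = \left(55 - 23\right) \left(-96 + 2 \left(-7\right) \left(4 + 2 + 2 \cdot 2^{2}\right)\right) = \left(55 - 23\right) \left(-96 + 2 \left(-7\right) \left(4 + 2 + 2 \cdot 4\right)\right) = 32 \left(-96 + 2 \left(-7\right) \left(4 + 2 + 8\right)\right) = 32 \left(-96 + 2 \left(-7\right) 14\right) = 32 \left(-96 - 196\right) = 32 \left(-292\right) = -9344$)
$\frac{1}{n} = \frac{1}{-9344} = - \frac{1}{9344}$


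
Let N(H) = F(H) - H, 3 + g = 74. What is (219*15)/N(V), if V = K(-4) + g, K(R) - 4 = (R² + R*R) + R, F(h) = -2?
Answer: -219/7 ≈ -31.286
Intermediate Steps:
g = 71 (g = -3 + 74 = 71)
K(R) = 4 + R + 2*R² (K(R) = 4 + ((R² + R*R) + R) = 4 + ((R² + R²) + R) = 4 + (2*R² + R) = 4 + (R + 2*R²) = 4 + R + 2*R²)
V = 103 (V = (4 - 4 + 2*(-4)²) + 71 = (4 - 4 + 2*16) + 71 = (4 - 4 + 32) + 71 = 32 + 71 = 103)
N(H) = -2 - H
(219*15)/N(V) = (219*15)/(-2 - 1*103) = 3285/(-2 - 103) = 3285/(-105) = 3285*(-1/105) = -219/7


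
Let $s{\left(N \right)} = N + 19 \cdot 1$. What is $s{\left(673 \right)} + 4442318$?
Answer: $4443010$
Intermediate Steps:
$s{\left(N \right)} = 19 + N$ ($s{\left(N \right)} = N + 19 = 19 + N$)
$s{\left(673 \right)} + 4442318 = \left(19 + 673\right) + 4442318 = 692 + 4442318 = 4443010$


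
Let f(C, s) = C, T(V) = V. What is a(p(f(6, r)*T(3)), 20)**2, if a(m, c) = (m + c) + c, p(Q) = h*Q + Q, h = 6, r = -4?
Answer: 27556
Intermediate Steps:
p(Q) = 7*Q (p(Q) = 6*Q + Q = 7*Q)
a(m, c) = m + 2*c (a(m, c) = (c + m) + c = m + 2*c)
a(p(f(6, r)*T(3)), 20)**2 = (7*(6*3) + 2*20)**2 = (7*18 + 40)**2 = (126 + 40)**2 = 166**2 = 27556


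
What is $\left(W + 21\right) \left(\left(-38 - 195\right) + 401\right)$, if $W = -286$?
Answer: $-44520$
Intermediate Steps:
$\left(W + 21\right) \left(\left(-38 - 195\right) + 401\right) = \left(-286 + 21\right) \left(\left(-38 - 195\right) + 401\right) = - 265 \left(-233 + 401\right) = \left(-265\right) 168 = -44520$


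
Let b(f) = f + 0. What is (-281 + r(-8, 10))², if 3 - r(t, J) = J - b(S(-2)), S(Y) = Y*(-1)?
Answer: 81796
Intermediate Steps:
S(Y) = -Y
b(f) = f
r(t, J) = 5 - J (r(t, J) = 3 - (J - (-1)*(-2)) = 3 - (J - 1*2) = 3 - (J - 2) = 3 - (-2 + J) = 3 + (2 - J) = 5 - J)
(-281 + r(-8, 10))² = (-281 + (5 - 1*10))² = (-281 + (5 - 10))² = (-281 - 5)² = (-286)² = 81796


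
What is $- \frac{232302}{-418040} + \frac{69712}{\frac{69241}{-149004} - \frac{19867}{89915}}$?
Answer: $- \frac{27888493067108842281}{274295960112380} \approx -1.0167 \cdot 10^{5}$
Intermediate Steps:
$- \frac{232302}{-418040} + \frac{69712}{\frac{69241}{-149004} - \frac{19867}{89915}} = \left(-232302\right) \left(- \frac{1}{418040}\right) + \frac{69712}{69241 \left(- \frac{1}{149004}\right) - \frac{19867}{89915}} = \frac{16593}{29860} + \frac{69712}{- \frac{69241}{149004} - \frac{19867}{89915}} = \frac{16593}{29860} + \frac{69712}{- \frac{9186066983}{13397694660}} = \frac{16593}{29860} + 69712 \left(- \frac{13397694660}{9186066983}\right) = \frac{16593}{29860} - \frac{933980090137920}{9186066983} = - \frac{27888493067108842281}{274295960112380}$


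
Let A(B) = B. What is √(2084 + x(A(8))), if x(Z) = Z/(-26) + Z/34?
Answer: 6*√2827253/221 ≈ 45.650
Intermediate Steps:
x(Z) = -2*Z/221 (x(Z) = Z*(-1/26) + Z*(1/34) = -Z/26 + Z/34 = -2*Z/221)
√(2084 + x(A(8))) = √(2084 - 2/221*8) = √(2084 - 16/221) = √(460548/221) = 6*√2827253/221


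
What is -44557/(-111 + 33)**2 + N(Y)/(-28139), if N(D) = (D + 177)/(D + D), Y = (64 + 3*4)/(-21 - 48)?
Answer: -47625537697/6505511688 ≈ -7.3208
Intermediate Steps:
Y = -76/69 (Y = (64 + 12)/(-69) = 76*(-1/69) = -76/69 ≈ -1.1014)
N(D) = (177 + D)/(2*D) (N(D) = (177 + D)/((2*D)) = (177 + D)*(1/(2*D)) = (177 + D)/(2*D))
-44557/(-111 + 33)**2 + N(Y)/(-28139) = -44557/(-111 + 33)**2 + ((177 - 76/69)/(2*(-76/69)))/(-28139) = -44557/((-78)**2) + ((1/2)*(-69/76)*(12137/69))*(-1/28139) = -44557/6084 - 12137/152*(-1/28139) = -44557*1/6084 + 12137/4277128 = -44557/6084 + 12137/4277128 = -47625537697/6505511688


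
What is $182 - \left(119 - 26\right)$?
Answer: $89$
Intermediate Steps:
$182 - \left(119 - 26\right) = 182 - 93 = 89$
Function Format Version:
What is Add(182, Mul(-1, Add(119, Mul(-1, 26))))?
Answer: 89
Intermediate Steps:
Add(182, Mul(-1, Add(119, Mul(-1, 26)))) = Add(182, Mul(-1, Add(119, -26))) = Add(182, Mul(-1, 93)) = Add(182, -93) = 89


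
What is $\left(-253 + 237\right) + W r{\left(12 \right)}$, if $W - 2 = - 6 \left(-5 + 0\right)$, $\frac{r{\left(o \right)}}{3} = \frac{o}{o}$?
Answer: $80$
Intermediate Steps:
$r{\left(o \right)} = 3$ ($r{\left(o \right)} = 3 \frac{o}{o} = 3 \cdot 1 = 3$)
$W = 32$ ($W = 2 - 6 \left(-5 + 0\right) = 2 - -30 = 2 + 30 = 32$)
$\left(-253 + 237\right) + W r{\left(12 \right)} = \left(-253 + 237\right) + 32 \cdot 3 = -16 + 96 = 80$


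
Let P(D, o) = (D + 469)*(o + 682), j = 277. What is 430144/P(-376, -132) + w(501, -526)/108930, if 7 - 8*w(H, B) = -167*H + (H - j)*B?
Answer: 583562591/67536600 ≈ 8.6407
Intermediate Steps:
P(D, o) = (469 + D)*(682 + o)
w(H, B) = 7/8 + 167*H/8 - B*(-277 + H)/8 (w(H, B) = 7/8 - (-167*H + (H - 1*277)*B)/8 = 7/8 - (-167*H + (H - 277)*B)/8 = 7/8 - (-167*H + (-277 + H)*B)/8 = 7/8 - (-167*H + B*(-277 + H))/8 = 7/8 + (167*H/8 - B*(-277 + H)/8) = 7/8 + 167*H/8 - B*(-277 + H)/8)
430144/P(-376, -132) + w(501, -526)/108930 = 430144/(319858 + 469*(-132) + 682*(-376) - 376*(-132)) + (7/8 + (167/8)*501 + (277/8)*(-526) - ⅛*(-526)*501)/108930 = 430144/(319858 - 61908 - 256432 + 49632) + (7/8 + 83667/8 - 72851/4 + 131763/4)*(1/108930) = 430144/51150 + (100749/4)*(1/108930) = 430144*(1/51150) + 33583/145240 = 19552/2325 + 33583/145240 = 583562591/67536600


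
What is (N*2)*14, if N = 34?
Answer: 952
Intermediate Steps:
(N*2)*14 = (34*2)*14 = 68*14 = 952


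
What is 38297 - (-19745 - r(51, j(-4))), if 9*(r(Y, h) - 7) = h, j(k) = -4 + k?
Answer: 522433/9 ≈ 58048.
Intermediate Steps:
r(Y, h) = 7 + h/9
38297 - (-19745 - r(51, j(-4))) = 38297 - (-19745 - (7 + (-4 - 4)/9)) = 38297 - (-19745 - (7 + (1/9)*(-8))) = 38297 - (-19745 - (7 - 8/9)) = 38297 - (-19745 - 1*55/9) = 38297 - (-19745 - 55/9) = 38297 - 1*(-177760/9) = 38297 + 177760/9 = 522433/9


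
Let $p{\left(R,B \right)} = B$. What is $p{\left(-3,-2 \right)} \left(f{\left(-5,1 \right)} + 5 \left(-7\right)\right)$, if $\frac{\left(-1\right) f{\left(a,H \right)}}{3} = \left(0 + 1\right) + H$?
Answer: $82$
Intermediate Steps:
$f{\left(a,H \right)} = -3 - 3 H$ ($f{\left(a,H \right)} = - 3 \left(\left(0 + 1\right) + H\right) = - 3 \left(1 + H\right) = -3 - 3 H$)
$p{\left(-3,-2 \right)} \left(f{\left(-5,1 \right)} + 5 \left(-7\right)\right) = - 2 \left(\left(-3 - 3\right) + 5 \left(-7\right)\right) = - 2 \left(\left(-3 - 3\right) - 35\right) = - 2 \left(-6 - 35\right) = \left(-2\right) \left(-41\right) = 82$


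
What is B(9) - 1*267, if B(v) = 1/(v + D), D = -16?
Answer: -1870/7 ≈ -267.14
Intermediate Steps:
B(v) = 1/(-16 + v) (B(v) = 1/(v - 16) = 1/(-16 + v))
B(9) - 1*267 = 1/(-16 + 9) - 1*267 = 1/(-7) - 267 = -1/7 - 267 = -1870/7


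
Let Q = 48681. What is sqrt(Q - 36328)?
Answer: sqrt(12353) ≈ 111.14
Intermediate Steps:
sqrt(Q - 36328) = sqrt(48681 - 36328) = sqrt(12353)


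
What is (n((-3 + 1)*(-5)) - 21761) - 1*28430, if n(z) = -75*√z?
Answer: -50191 - 75*√10 ≈ -50428.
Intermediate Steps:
(n((-3 + 1)*(-5)) - 21761) - 1*28430 = (-75*√10 - 21761) - 1*28430 = (-75*√10 - 21761) - 28430 = (-21761 - 75*√10) - 28430 = -50191 - 75*√10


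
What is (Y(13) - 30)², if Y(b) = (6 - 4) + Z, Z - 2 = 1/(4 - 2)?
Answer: 2601/4 ≈ 650.25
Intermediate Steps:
Z = 5/2 (Z = 2 + 1/(4 - 2) = 2 + 1/2 = 2 + ½ = 5/2 ≈ 2.5000)
Y(b) = 9/2 (Y(b) = (6 - 4) + 5/2 = 2 + 5/2 = 9/2)
(Y(13) - 30)² = (9/2 - 30)² = (-51/2)² = 2601/4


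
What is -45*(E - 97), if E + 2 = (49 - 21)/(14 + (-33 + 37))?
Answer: 4385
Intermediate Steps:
E = -4/9 (E = -2 + (49 - 21)/(14 + (-33 + 37)) = -2 + 28/(14 + 4) = -2 + 28/18 = -2 + 28*(1/18) = -2 + 14/9 = -4/9 ≈ -0.44444)
-45*(E - 97) = -45*(-4/9 - 97) = -45*(-877/9) = 4385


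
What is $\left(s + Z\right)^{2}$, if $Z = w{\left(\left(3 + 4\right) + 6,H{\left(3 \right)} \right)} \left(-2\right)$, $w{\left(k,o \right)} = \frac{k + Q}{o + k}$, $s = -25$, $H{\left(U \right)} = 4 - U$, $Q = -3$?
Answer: $\frac{34225}{49} \approx 698.47$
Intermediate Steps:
$w{\left(k,o \right)} = \frac{-3 + k}{k + o}$ ($w{\left(k,o \right)} = \frac{k - 3}{o + k} = \frac{-3 + k}{k + o}$)
$Z = - \frac{10}{7}$ ($Z = \frac{-3 + \left(\left(3 + 4\right) + 6\right)}{\left(\left(3 + 4\right) + 6\right) + \left(4 - 3\right)} \left(-2\right) = \frac{-3 + \left(7 + 6\right)}{\left(7 + 6\right) + \left(4 - 3\right)} \left(-2\right) = \frac{-3 + 13}{13 + 1} \left(-2\right) = \frac{1}{14} \cdot 10 \left(-2\right) = \frac{5}{7} \left(-2\right) = - \frac{10}{7} \approx -1.4286$)
$\left(s + Z\right)^{2} = \left(-25 - \frac{10}{7}\right)^{2} = \left(- \frac{185}{7}\right)^{2} = \frac{34225}{49}$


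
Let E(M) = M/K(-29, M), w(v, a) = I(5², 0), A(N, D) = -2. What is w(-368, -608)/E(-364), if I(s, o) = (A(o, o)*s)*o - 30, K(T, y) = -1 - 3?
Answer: -30/91 ≈ -0.32967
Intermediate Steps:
K(T, y) = -4
I(s, o) = -30 - 2*o*s (I(s, o) = (-2*s)*o - 30 = -2*o*s - 30 = -30 - 2*o*s)
w(v, a) = -30 (w(v, a) = -30 - 2*0*5² = -30 - 2*0*25 = -30 + 0 = -30)
E(M) = -M/4 (E(M) = M/(-4) = M*(-¼) = -M/4)
w(-368, -608)/E(-364) = -30/((-¼*(-364))) = -30/91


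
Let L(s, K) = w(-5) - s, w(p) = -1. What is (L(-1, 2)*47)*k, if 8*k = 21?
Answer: 0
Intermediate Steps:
k = 21/8 (k = (1/8)*21 = 21/8 ≈ 2.6250)
L(s, K) = -1 - s
(L(-1, 2)*47)*k = ((-1 - 1*(-1))*47)*(21/8) = ((-1 + 1)*47)*(21/8) = (0*47)*(21/8) = 0*(21/8) = 0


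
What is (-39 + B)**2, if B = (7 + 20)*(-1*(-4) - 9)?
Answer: 30276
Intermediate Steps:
B = -135 (B = 27*(4 - 9) = 27*(-5) = -135)
(-39 + B)**2 = (-39 - 135)**2 = (-174)**2 = 30276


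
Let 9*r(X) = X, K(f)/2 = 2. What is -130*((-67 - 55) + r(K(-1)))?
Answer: 142220/9 ≈ 15802.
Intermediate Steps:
K(f) = 4 (K(f) = 2*2 = 4)
r(X) = X/9
-130*((-67 - 55) + r(K(-1))) = -130*((-67 - 55) + (⅑)*4) = -130*(-122 + 4/9) = -130*(-1094/9) = 142220/9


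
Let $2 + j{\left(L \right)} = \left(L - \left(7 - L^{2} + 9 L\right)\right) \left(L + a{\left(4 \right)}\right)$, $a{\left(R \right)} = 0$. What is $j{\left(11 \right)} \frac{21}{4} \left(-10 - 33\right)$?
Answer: $-64113$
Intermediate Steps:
$j{\left(L \right)} = -2 + L \left(-7 + L^{2} - 8 L\right)$ ($j{\left(L \right)} = -2 + \left(L - \left(7 - L^{2} + 9 L\right)\right) \left(L + 0\right) = -2 + \left(L - \left(7 - L^{2} + 9 L\right)\right) L = -2 + \left(-7 + L^{2} - 8 L\right) L = -2 + L \left(-7 + L^{2} - 8 L\right)$)
$j{\left(11 \right)} \frac{21}{4} \left(-10 - 33\right) = \left(-2 + 11^{3} - 8 \cdot 11^{2} - 77\right) \frac{21}{4} \left(-10 - 33\right) = \left(-2 + 1331 - 968 - 77\right) 21 \cdot \frac{1}{4} \left(-43\right) = \left(-2 + 1331 - 968 - 77\right) \frac{21}{4} \left(-43\right) = 284 \cdot \frac{21}{4} \left(-43\right) = 1491 \left(-43\right) = -64113$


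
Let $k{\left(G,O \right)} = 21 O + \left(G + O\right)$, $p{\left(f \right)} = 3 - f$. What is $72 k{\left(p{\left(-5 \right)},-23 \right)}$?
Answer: $-35856$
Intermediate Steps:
$k{\left(G,O \right)} = G + 22 O$
$72 k{\left(p{\left(-5 \right)},-23 \right)} = 72 \left(\left(3 - -5\right) + 22 \left(-23\right)\right) = 72 \left(\left(3 + 5\right) - 506\right) = 72 \left(8 - 506\right) = 72 \left(-498\right) = -35856$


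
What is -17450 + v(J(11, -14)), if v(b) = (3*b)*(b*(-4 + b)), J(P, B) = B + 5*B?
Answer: -1880234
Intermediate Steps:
J(P, B) = 6*B
v(b) = 3*b²*(-4 + b)
-17450 + v(J(11, -14)) = -17450 + 3*(6*(-14))²*(-4 + 6*(-14)) = -17450 + 3*(-84)²*(-4 - 84) = -17450 + 3*7056*(-88) = -17450 - 1862784 = -1880234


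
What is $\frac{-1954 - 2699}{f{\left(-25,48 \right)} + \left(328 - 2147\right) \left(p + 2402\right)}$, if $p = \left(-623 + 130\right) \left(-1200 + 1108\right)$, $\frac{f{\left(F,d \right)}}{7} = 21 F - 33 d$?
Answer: $\frac{4653}{86886565} \approx 5.3553 \cdot 10^{-5}$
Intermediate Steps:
$f{\left(F,d \right)} = - 231 d + 147 F$ ($f{\left(F,d \right)} = 7 \left(21 F - 33 d\right) = 7 \left(- 33 d + 21 F\right) = - 231 d + 147 F$)
$p = 45356$ ($p = \left(-493\right) \left(-92\right) = 45356$)
$\frac{-1954 - 2699}{f{\left(-25,48 \right)} + \left(328 - 2147\right) \left(p + 2402\right)} = \frac{-1954 - 2699}{\left(\left(-231\right) 48 + 147 \left(-25\right)\right) + \left(328 - 2147\right) \left(45356 + 2402\right)} = - \frac{4653}{\left(-11088 - 3675\right) - 86871802} = - \frac{4653}{-14763 - 86871802} = - \frac{4653}{-86886565} = \left(-4653\right) \left(- \frac{1}{86886565}\right) = \frac{4653}{86886565}$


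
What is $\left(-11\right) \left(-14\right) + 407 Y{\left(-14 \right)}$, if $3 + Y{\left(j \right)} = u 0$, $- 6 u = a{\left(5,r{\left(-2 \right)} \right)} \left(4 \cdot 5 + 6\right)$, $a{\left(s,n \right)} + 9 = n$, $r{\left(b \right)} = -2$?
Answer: $-1067$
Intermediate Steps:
$a{\left(s,n \right)} = -9 + n$
$u = \frac{143}{3}$ ($u = - \frac{\left(-9 - 2\right) \left(4 \cdot 5 + 6\right)}{6} = - \frac{\left(-11\right) \left(20 + 6\right)}{6} = - \frac{\left(-11\right) 26}{6} = \left(- \frac{1}{6}\right) \left(-286\right) = \frac{143}{3} \approx 47.667$)
$Y{\left(j \right)} = -3$ ($Y{\left(j \right)} = -3 + \frac{143}{3} \cdot 0 = -3 + 0 = -3$)
$\left(-11\right) \left(-14\right) + 407 Y{\left(-14 \right)} = \left(-11\right) \left(-14\right) + 407 \left(-3\right) = 154 - 1221 = -1067$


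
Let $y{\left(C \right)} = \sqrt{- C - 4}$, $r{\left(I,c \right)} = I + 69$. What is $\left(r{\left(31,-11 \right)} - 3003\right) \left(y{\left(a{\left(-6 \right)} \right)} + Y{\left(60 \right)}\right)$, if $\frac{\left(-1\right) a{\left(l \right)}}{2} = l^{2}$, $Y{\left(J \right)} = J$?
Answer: $-174180 - 5806 \sqrt{17} \approx -1.9812 \cdot 10^{5}$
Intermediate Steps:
$r{\left(I,c \right)} = 69 + I$
$a{\left(l \right)} = - 2 l^{2}$
$y{\left(C \right)} = \sqrt{-4 - C}$
$\left(r{\left(31,-11 \right)} - 3003\right) \left(y{\left(a{\left(-6 \right)} \right)} + Y{\left(60 \right)}\right) = \left(\left(69 + 31\right) - 3003\right) \left(\sqrt{-4 - - 2 \left(-6\right)^{2}} + 60\right) = \left(100 - 3003\right) \left(\sqrt{-4 - \left(-2\right) 36} + 60\right) = - 2903 \left(\sqrt{-4 - -72} + 60\right) = - 2903 \left(\sqrt{-4 + 72} + 60\right) = - 2903 \left(\sqrt{68} + 60\right) = - 2903 \left(2 \sqrt{17} + 60\right) = - 2903 \left(60 + 2 \sqrt{17}\right) = -174180 - 5806 \sqrt{17}$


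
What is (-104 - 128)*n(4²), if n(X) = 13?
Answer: -3016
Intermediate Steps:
(-104 - 128)*n(4²) = (-104 - 128)*13 = -232*13 = -3016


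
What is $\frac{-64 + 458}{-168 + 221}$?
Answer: $\frac{394}{53} \approx 7.434$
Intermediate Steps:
$\frac{-64 + 458}{-168 + 221} = \frac{394}{53}$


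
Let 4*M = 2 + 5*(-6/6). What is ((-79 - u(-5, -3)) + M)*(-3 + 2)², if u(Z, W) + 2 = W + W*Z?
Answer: -359/4 ≈ -89.750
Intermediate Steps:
u(Z, W) = -2 + W + W*Z (u(Z, W) = -2 + (W + W*Z) = -2 + W + W*Z)
M = -¾ (M = (2 + 5*(-6/6))/4 = (2 + 5*(-6*⅙))/4 = (2 + 5*(-1))/4 = (2 - 5)/4 = (¼)*(-3) = -¾ ≈ -0.75000)
((-79 - u(-5, -3)) + M)*(-3 + 2)² = ((-79 - (-2 - 3 - 3*(-5))) - ¾)*(-3 + 2)² = ((-79 - (-2 - 3 + 15)) - ¾)*(-1)² = ((-79 - 1*10) - ¾)*1 = ((-79 - 10) - ¾)*1 = (-89 - ¾)*1 = -359/4*1 = -359/4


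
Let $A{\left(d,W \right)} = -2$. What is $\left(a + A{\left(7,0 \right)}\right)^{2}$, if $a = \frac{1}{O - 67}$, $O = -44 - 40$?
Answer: $\frac{91809}{22801} \approx 4.0265$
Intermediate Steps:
$O = -84$ ($O = -44 - 40 = -84$)
$a = - \frac{1}{151}$ ($a = \frac{1}{-84 - 67} = \frac{1}{-151} = - \frac{1}{151} \approx -0.0066225$)
$\left(a + A{\left(7,0 \right)}\right)^{2} = \left(- \frac{1}{151} - 2\right)^{2} = \left(- \frac{303}{151}\right)^{2} = \frac{91809}{22801}$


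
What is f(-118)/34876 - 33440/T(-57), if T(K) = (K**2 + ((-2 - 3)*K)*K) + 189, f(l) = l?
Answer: 582371107/223328466 ≈ 2.6077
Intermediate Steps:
T(K) = 189 - 4*K**2 (T(K) = (K**2 + (-5*K)*K) + 189 = (K**2 - 5*K**2) + 189 = -4*K**2 + 189 = 189 - 4*K**2)
f(-118)/34876 - 33440/T(-57) = -118/34876 - 33440/(189 - 4*(-57)**2) = -118*1/34876 - 33440/(189 - 4*3249) = -59/17438 - 33440/(189 - 12996) = -59/17438 - 33440/(-12807) = -59/17438 - 33440*(-1/12807) = -59/17438 + 33440/12807 = 582371107/223328466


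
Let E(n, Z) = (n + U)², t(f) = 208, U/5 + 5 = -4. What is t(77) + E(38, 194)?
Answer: 257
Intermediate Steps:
U = -45 (U = -25 + 5*(-4) = -25 - 20 = -45)
E(n, Z) = (-45 + n)² (E(n, Z) = (n - 45)² = (-45 + n)²)
t(77) + E(38, 194) = 208 + (-45 + 38)² = 208 + (-7)² = 208 + 49 = 257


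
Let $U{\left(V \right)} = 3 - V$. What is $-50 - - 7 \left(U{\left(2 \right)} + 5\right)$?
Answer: $-8$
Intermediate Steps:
$-50 - - 7 \left(U{\left(2 \right)} + 5\right) = -50 - - 7 \left(\left(3 - 2\right) + 5\right) = -50 - - 7 \left(1 + 5\right) = -50 - \left(-7\right) 6 = -50 - -42 = -50 + 42 = -8$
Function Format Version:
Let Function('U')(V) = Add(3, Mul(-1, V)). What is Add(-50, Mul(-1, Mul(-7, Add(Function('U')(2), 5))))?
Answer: -8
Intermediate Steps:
Add(-50, Mul(-1, Mul(-7, Add(Function('U')(2), 5)))) = Add(-50, Mul(-1, Mul(-7, Add(Add(3, Mul(-1, 2)), 5)))) = Add(-50, Mul(-1, Mul(-7, Add(Add(3, -2), 5)))) = Add(-50, Mul(-1, Mul(-7, Add(1, 5)))) = Add(-50, Mul(-1, Mul(-7, 6))) = Add(-50, Mul(-1, -42)) = Add(-50, 42) = -8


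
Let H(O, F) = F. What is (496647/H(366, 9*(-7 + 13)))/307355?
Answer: 55183/1844130 ≈ 0.029924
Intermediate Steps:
(496647/H(366, 9*(-7 + 13)))/307355 = (496647/((9*(-7 + 13))))/307355 = (496647/((9*6)))*(1/307355) = (496647/54)*(1/307355) = (496647*(1/54))*(1/307355) = (55183/6)*(1/307355) = 55183/1844130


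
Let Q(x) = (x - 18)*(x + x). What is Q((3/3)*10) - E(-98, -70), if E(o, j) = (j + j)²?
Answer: -19760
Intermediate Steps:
E(o, j) = 4*j² (E(o, j) = (2*j)² = 4*j²)
Q(x) = 2*x*(-18 + x) (Q(x) = (-18 + x)*(2*x) = 2*x*(-18 + x))
Q((3/3)*10) - E(-98, -70) = 2*((3/3)*10)*(-18 + (3/3)*10) - 4*(-70)² = 2*((3*(⅓))*10)*(-18 + (3*(⅓))*10) - 4*4900 = 2*(1*10)*(-18 + 1*10) - 1*19600 = 2*10*(-18 + 10) - 19600 = 2*10*(-8) - 19600 = -160 - 19600 = -19760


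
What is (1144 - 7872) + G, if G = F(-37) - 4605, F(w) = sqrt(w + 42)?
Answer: -11333 + sqrt(5) ≈ -11331.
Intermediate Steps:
F(w) = sqrt(42 + w)
G = -4605 + sqrt(5) (G = sqrt(42 - 37) - 4605 = sqrt(5) - 4605 = -4605 + sqrt(5) ≈ -4602.8)
(1144 - 7872) + G = (1144 - 7872) + (-4605 + sqrt(5)) = -6728 + (-4605 + sqrt(5)) = -11333 + sqrt(5)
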